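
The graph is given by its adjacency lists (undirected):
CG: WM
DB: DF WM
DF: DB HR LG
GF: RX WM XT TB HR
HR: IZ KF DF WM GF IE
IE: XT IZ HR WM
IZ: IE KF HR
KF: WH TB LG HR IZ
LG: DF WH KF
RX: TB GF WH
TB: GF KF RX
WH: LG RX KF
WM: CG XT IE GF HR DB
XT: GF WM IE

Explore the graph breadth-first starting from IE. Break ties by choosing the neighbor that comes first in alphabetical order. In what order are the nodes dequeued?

IE, HR, IZ, WM, XT, DF, GF, KF, CG, DB, LG, RX, TB, WH

Visit IE; enqueue HR, IZ, WM, XT → queue [HR, IZ, WM, XT]
Visit HR; enqueue DF, GF, KF → queue [IZ, WM, XT, DF, GF, KF]
Visit IZ → queue [WM, XT, DF, GF, KF]
Visit WM; enqueue CG, DB → queue [XT, DF, GF, KF, CG, DB]
Visit XT → queue [DF, GF, KF, CG, DB]
Visit DF; enqueue LG → queue [GF, KF, CG, DB, LG]
Visit GF; enqueue RX, TB → queue [KF, CG, DB, LG, RX, TB]
Visit KF; enqueue WH → queue [CG, DB, LG, RX, TB, WH]
Visit CG → queue [DB, LG, RX, TB, WH]
Visit DB → queue [LG, RX, TB, WH]
Visit LG → queue [RX, TB, WH]
Visit RX → queue [TB, WH]
Visit TB → queue [WH]
Visit WH → queue []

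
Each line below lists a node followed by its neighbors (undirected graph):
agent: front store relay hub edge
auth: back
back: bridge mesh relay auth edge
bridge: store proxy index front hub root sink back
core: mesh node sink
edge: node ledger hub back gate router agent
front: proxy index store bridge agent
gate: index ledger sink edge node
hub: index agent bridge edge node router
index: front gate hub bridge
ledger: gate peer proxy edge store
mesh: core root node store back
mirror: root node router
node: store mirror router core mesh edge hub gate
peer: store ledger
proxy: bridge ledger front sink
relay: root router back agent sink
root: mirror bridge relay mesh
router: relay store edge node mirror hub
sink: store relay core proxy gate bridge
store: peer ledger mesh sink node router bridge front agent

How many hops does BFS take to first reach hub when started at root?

2

Level 0: root
Level 1: bridge, mesh, mirror, relay
Level 2: agent, back, core, front, hub, index, node, proxy, router, sink, store
Level 3: auth, edge, gate, ledger, peer
hub first appears at level 2.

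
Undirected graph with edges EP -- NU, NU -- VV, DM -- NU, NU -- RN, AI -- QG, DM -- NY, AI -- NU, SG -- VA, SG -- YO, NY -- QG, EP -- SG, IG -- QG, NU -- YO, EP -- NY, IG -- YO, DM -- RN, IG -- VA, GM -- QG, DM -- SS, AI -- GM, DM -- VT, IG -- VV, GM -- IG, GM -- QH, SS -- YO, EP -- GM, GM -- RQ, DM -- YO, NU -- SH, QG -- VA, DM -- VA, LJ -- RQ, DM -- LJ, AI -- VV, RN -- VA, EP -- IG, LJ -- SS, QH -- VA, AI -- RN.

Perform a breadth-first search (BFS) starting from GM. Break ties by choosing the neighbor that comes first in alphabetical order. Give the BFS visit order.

GM -> AI -> EP -> IG -> QG -> QH -> RQ -> NU -> RN -> VV -> NY -> SG -> VA -> YO -> LJ -> DM -> SH -> SS -> VT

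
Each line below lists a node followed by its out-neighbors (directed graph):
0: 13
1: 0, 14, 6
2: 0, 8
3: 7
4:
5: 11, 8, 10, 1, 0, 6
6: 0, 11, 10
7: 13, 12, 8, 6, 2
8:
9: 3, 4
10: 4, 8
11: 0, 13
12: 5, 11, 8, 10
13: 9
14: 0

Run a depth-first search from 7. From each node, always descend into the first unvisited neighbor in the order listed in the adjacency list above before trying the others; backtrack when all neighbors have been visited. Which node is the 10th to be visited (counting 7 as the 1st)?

8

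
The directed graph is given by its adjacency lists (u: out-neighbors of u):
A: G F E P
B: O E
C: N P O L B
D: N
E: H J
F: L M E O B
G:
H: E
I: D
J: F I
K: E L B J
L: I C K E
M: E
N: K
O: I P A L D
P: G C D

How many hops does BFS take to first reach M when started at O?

Level 0: O
Level 1: A, D, I, L, P
Level 2: C, E, F, G, K, N
Level 3: B, H, J, M
M first appears at level 3.

3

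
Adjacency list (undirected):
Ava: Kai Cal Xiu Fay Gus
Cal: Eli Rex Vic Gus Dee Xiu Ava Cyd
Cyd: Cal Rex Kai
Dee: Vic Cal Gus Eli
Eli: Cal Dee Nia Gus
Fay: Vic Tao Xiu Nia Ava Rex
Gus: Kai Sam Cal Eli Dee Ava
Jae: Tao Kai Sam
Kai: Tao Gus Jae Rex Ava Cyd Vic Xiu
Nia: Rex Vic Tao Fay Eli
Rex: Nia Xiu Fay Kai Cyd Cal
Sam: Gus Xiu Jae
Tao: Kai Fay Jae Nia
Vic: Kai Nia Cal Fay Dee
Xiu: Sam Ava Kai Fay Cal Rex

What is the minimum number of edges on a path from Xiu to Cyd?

Level 0: Xiu
Level 1: Ava, Cal, Fay, Kai, Rex, Sam
Level 2: Cyd, Dee, Eli, Gus, Jae, Nia, Tao, Vic
Cyd first appears at level 2.

2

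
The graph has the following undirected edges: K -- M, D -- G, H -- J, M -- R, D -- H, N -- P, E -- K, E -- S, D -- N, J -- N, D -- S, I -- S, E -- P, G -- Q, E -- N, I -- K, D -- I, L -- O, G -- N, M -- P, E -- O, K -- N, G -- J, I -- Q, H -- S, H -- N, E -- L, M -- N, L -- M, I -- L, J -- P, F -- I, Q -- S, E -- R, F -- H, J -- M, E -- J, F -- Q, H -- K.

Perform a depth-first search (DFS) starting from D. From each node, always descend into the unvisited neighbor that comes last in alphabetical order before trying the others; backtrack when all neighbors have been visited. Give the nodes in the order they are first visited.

D -> S -> Q -> I -> L -> O -> E -> R -> M -> P -> N -> K -> H -> J -> G -> F

Visit D
D → S
S → Q
Q → I
I → L
L → O
O → E
E → R
R → M
M → P
P → N
N → K
K → H
H → J
J → G
H → F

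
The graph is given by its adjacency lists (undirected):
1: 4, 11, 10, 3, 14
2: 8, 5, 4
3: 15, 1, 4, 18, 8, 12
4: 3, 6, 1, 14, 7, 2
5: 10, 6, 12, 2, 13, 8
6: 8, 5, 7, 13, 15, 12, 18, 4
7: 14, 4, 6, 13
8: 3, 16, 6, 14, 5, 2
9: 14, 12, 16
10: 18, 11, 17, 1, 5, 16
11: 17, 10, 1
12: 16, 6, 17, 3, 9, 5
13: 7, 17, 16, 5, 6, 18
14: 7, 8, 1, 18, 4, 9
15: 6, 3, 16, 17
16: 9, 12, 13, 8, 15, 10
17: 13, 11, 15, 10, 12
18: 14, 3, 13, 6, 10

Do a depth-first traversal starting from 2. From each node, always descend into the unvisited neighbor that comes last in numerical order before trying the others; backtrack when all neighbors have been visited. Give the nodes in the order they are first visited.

2 -> 8 -> 16 -> 15 -> 17 -> 13 -> 18 -> 14 -> 9 -> 12 -> 6 -> 7 -> 4 -> 3 -> 1 -> 11 -> 10 -> 5

Visit 2
2 → 8
8 → 16
16 → 15
15 → 17
17 → 13
13 → 18
18 → 14
14 → 9
9 → 12
12 → 6
6 → 7
7 → 4
4 → 3
3 → 1
1 → 11
11 → 10
10 → 5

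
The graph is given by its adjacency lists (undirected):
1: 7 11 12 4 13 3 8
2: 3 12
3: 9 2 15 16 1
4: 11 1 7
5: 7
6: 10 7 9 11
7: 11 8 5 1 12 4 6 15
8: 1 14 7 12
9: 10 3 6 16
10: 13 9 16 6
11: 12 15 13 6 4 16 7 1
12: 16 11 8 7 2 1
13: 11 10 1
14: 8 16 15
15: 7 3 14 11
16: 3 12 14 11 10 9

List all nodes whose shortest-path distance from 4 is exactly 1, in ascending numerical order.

1, 7, 11

Level 0: 4
Level 1: 1, 7, 11
Level 2: 3, 5, 6, 8, 12, 13, 15, 16
Level 3: 2, 9, 10, 14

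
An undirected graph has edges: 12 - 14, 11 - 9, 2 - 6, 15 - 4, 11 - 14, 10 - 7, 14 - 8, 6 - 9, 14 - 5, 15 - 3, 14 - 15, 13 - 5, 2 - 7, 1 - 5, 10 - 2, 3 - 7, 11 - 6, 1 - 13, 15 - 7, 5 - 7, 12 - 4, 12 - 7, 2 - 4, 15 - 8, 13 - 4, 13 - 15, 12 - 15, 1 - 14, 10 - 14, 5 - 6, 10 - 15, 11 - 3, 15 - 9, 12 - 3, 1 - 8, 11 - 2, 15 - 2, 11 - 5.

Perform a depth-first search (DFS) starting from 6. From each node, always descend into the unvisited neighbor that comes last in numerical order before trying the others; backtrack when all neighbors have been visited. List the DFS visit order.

6, 11, 14, 15, 13, 5, 7, 12, 4, 2, 10, 3, 1, 8, 9

Visit 6
6 → 11
11 → 14
14 → 15
15 → 13
13 → 5
5 → 7
7 → 12
12 → 4
4 → 2
2 → 10
12 → 3
5 → 1
1 → 8
15 → 9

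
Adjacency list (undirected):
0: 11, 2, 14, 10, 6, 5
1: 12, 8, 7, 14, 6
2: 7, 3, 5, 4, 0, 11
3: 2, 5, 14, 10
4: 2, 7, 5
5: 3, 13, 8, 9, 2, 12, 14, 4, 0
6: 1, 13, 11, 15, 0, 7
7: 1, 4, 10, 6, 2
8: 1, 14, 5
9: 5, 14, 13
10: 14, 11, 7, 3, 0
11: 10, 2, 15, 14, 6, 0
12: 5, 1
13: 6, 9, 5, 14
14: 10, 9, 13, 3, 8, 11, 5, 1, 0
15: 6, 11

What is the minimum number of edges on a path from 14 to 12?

Level 0: 14
Level 1: 0, 1, 3, 5, 8, 9, 10, 11, 13
Level 2: 2, 4, 6, 7, 12, 15
12 first appears at level 2.

2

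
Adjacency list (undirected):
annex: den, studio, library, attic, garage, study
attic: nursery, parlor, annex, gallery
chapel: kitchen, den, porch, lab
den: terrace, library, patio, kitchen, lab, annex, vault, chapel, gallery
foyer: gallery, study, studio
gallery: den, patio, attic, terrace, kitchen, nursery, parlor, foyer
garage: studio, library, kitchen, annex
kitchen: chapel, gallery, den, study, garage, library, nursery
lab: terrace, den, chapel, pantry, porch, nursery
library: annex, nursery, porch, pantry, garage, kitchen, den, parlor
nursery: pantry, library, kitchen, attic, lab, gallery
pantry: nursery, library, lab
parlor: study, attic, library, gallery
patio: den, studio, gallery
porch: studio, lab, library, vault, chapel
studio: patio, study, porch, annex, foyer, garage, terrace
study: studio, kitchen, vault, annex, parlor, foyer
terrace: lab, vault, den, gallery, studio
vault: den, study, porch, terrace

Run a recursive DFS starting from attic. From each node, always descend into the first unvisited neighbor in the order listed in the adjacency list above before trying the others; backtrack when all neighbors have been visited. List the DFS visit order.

attic, nursery, pantry, library, annex, den, terrace, lab, chapel, kitchen, gallery, patio, studio, study, vault, porch, parlor, foyer, garage

Visit attic
attic → nursery
nursery → pantry
pantry → library
library → annex
annex → den
den → terrace
terrace → lab
lab → chapel
chapel → kitchen
kitchen → gallery
gallery → patio
patio → studio
studio → study
study → vault
vault → porch
study → parlor
study → foyer
studio → garage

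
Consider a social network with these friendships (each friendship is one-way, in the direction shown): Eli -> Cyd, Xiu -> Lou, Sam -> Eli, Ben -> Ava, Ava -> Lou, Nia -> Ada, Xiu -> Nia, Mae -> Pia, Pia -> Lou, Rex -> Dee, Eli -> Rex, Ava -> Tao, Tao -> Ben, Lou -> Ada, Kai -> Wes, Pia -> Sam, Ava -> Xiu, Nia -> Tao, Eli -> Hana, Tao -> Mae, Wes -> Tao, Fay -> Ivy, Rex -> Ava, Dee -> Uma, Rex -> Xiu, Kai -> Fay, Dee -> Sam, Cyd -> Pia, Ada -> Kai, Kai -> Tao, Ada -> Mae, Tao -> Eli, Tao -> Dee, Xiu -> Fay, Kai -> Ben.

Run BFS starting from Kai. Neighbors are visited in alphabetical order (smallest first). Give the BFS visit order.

Visit Kai; enqueue Ben, Fay, Tao, Wes → queue [Ben, Fay, Tao, Wes]
Visit Ben; enqueue Ava → queue [Fay, Tao, Wes, Ava]
Visit Fay; enqueue Ivy → queue [Tao, Wes, Ava, Ivy]
Visit Tao; enqueue Dee, Eli, Mae → queue [Wes, Ava, Ivy, Dee, Eli, Mae]
Visit Wes → queue [Ava, Ivy, Dee, Eli, Mae]
Visit Ava; enqueue Lou, Xiu → queue [Ivy, Dee, Eli, Mae, Lou, Xiu]
Visit Ivy → queue [Dee, Eli, Mae, Lou, Xiu]
Visit Dee; enqueue Sam, Uma → queue [Eli, Mae, Lou, Xiu, Sam, Uma]
Visit Eli; enqueue Cyd, Hana, Rex → queue [Mae, Lou, Xiu, Sam, Uma, Cyd, Hana, Rex]
Visit Mae; enqueue Pia → queue [Lou, Xiu, Sam, Uma, Cyd, Hana, Rex, Pia]
Visit Lou; enqueue Ada → queue [Xiu, Sam, Uma, Cyd, Hana, Rex, Pia, Ada]
Visit Xiu; enqueue Nia → queue [Sam, Uma, Cyd, Hana, Rex, Pia, Ada, Nia]
Visit Sam → queue [Uma, Cyd, Hana, Rex, Pia, Ada, Nia]
Visit Uma → queue [Cyd, Hana, Rex, Pia, Ada, Nia]
Visit Cyd → queue [Hana, Rex, Pia, Ada, Nia]
Visit Hana → queue [Rex, Pia, Ada, Nia]
Visit Rex → queue [Pia, Ada, Nia]
Visit Pia → queue [Ada, Nia]
Visit Ada → queue [Nia]
Visit Nia → queue []

Kai, Ben, Fay, Tao, Wes, Ava, Ivy, Dee, Eli, Mae, Lou, Xiu, Sam, Uma, Cyd, Hana, Rex, Pia, Ada, Nia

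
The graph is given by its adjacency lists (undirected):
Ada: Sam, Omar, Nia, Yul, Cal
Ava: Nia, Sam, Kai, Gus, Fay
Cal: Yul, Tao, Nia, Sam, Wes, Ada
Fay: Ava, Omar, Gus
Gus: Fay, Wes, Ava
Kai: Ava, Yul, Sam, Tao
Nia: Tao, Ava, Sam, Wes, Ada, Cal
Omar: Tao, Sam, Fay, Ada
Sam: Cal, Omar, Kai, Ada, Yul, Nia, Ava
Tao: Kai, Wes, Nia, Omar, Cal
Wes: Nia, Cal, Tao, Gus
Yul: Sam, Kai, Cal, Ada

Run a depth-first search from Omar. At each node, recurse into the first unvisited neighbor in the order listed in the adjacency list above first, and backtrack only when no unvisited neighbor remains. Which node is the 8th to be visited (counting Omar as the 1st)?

Visit Omar
Omar → Tao
Tao → Kai
Kai → Ava
Ava → Nia
Nia → Sam
Sam → Cal
Cal → Yul
Yul → Ada
Cal → Wes
Wes → Gus
Gus → Fay

Visit order: Omar, Tao, Kai, Ava, Nia, Sam, Cal, Yul, Ada, Wes, Gus, Fay

Yul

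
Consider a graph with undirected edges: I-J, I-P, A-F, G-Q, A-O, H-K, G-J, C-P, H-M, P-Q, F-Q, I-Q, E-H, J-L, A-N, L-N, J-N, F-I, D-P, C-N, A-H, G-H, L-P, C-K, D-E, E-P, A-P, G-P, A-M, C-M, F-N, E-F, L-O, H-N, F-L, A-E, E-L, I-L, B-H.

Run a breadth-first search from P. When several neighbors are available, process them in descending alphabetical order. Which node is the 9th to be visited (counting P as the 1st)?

A

Visit P; enqueue Q, L, I, G, E, D, C, A → queue [Q, L, I, G, E, D, C, A]
Visit Q; enqueue F → queue [L, I, G, E, D, C, A, F]
Visit L; enqueue O, N, J → queue [I, G, E, D, C, A, F, O, N, J]
Visit I → queue [G, E, D, C, A, F, O, N, J]
Visit G; enqueue H → queue [E, D, C, A, F, O, N, J, H]
Visit E → queue [D, C, A, F, O, N, J, H]
Visit D → queue [C, A, F, O, N, J, H]
Visit C; enqueue M, K → queue [A, F, O, N, J, H, M, K]
Visit A → queue [F, O, N, J, H, M, K]
Visit F → queue [O, N, J, H, M, K]
Visit O → queue [N, J, H, M, K]
Visit N → queue [J, H, M, K]
Visit J → queue [H, M, K]
Visit H; enqueue B → queue [M, K, B]
Visit M → queue [K, B]
Visit K → queue [B]
Visit B → queue []

Visit order: P, Q, L, I, G, E, D, C, A, F, O, N, J, H, M, K, B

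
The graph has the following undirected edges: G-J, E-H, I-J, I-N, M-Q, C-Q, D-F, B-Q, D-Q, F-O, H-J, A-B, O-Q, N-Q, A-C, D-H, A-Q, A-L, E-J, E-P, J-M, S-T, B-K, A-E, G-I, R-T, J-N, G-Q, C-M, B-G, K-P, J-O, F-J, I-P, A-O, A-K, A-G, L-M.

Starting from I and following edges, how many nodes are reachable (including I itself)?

BFS from I visits: I, G, J, N, P, A, B, Q, E, F, H, M, O, K, C, L, D
Reachable nodes: 17 of 20 total.

17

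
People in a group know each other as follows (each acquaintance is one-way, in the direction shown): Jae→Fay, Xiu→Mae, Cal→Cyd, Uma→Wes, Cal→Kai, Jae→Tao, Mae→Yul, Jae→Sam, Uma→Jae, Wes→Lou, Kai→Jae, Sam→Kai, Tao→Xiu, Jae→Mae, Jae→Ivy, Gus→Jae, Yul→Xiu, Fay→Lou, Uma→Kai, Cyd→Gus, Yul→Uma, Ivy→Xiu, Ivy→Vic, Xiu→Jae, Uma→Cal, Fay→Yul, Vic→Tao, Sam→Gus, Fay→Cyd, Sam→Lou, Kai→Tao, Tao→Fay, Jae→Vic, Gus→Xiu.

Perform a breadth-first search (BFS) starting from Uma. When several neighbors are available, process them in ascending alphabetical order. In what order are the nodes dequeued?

Uma Cal Jae Kai Wes Cyd Fay Ivy Mae Sam Tao Vic Lou Gus Yul Xiu

Visit Uma; enqueue Cal, Jae, Kai, Wes → queue [Cal, Jae, Kai, Wes]
Visit Cal; enqueue Cyd → queue [Jae, Kai, Wes, Cyd]
Visit Jae; enqueue Fay, Ivy, Mae, Sam, Tao, Vic → queue [Kai, Wes, Cyd, Fay, Ivy, Mae, Sam, Tao, Vic]
Visit Kai → queue [Wes, Cyd, Fay, Ivy, Mae, Sam, Tao, Vic]
Visit Wes; enqueue Lou → queue [Cyd, Fay, Ivy, Mae, Sam, Tao, Vic, Lou]
Visit Cyd; enqueue Gus → queue [Fay, Ivy, Mae, Sam, Tao, Vic, Lou, Gus]
Visit Fay; enqueue Yul → queue [Ivy, Mae, Sam, Tao, Vic, Lou, Gus, Yul]
Visit Ivy; enqueue Xiu → queue [Mae, Sam, Tao, Vic, Lou, Gus, Yul, Xiu]
Visit Mae → queue [Sam, Tao, Vic, Lou, Gus, Yul, Xiu]
Visit Sam → queue [Tao, Vic, Lou, Gus, Yul, Xiu]
Visit Tao → queue [Vic, Lou, Gus, Yul, Xiu]
Visit Vic → queue [Lou, Gus, Yul, Xiu]
Visit Lou → queue [Gus, Yul, Xiu]
Visit Gus → queue [Yul, Xiu]
Visit Yul → queue [Xiu]
Visit Xiu → queue []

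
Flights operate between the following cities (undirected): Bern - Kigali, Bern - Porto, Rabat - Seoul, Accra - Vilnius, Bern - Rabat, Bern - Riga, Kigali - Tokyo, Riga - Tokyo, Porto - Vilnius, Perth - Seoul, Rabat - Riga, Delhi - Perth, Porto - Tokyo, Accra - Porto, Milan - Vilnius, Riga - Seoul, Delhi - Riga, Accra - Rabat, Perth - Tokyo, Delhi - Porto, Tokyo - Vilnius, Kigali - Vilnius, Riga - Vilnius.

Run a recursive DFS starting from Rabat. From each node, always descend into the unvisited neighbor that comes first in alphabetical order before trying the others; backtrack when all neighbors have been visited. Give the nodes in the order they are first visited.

Visit Rabat
Rabat → Accra
Accra → Porto
Porto → Bern
Bern → Kigali
Kigali → Tokyo
Tokyo → Perth
Perth → Delhi
Delhi → Riga
Riga → Seoul
Riga → Vilnius
Vilnius → Milan

Rabat -> Accra -> Porto -> Bern -> Kigali -> Tokyo -> Perth -> Delhi -> Riga -> Seoul -> Vilnius -> Milan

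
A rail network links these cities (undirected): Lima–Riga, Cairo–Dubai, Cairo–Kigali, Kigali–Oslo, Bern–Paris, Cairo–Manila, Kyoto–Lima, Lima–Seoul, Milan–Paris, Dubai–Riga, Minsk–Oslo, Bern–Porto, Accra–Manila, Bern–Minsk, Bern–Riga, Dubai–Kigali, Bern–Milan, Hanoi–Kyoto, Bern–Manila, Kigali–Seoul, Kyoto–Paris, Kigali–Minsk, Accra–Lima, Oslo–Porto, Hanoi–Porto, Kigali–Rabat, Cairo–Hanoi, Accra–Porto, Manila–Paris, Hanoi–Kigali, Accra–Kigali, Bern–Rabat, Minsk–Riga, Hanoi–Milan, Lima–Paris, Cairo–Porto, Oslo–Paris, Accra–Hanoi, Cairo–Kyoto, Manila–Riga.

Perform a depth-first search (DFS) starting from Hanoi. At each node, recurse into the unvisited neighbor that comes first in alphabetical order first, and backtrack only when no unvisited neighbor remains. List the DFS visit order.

Hanoi, Accra, Kigali, Cairo, Dubai, Riga, Bern, Manila, Paris, Kyoto, Lima, Seoul, Milan, Oslo, Minsk, Porto, Rabat

Visit Hanoi
Hanoi → Accra
Accra → Kigali
Kigali → Cairo
Cairo → Dubai
Dubai → Riga
Riga → Bern
Bern → Manila
Manila → Paris
Paris → Kyoto
Kyoto → Lima
Lima → Seoul
Paris → Milan
Paris → Oslo
Oslo → Minsk
Oslo → Porto
Bern → Rabat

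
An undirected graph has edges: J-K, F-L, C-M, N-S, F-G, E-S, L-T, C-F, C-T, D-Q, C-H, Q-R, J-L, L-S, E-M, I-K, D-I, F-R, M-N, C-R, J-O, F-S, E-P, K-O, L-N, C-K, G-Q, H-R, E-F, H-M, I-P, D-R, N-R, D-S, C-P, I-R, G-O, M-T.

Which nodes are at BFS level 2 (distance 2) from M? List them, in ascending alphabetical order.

F, K, L, P, R, S

Level 0: M
Level 1: C, E, H, N, T
Level 2: F, K, L, P, R, S
Level 3: D, G, I, J, O, Q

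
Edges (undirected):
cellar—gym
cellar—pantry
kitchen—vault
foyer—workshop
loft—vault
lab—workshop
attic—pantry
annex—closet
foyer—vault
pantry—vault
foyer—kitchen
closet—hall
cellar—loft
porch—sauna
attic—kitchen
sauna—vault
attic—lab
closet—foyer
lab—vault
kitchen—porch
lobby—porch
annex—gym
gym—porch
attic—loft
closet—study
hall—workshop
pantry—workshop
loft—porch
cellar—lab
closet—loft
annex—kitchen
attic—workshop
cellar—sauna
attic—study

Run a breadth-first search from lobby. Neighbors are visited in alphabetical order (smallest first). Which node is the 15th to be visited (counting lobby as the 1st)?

Visit lobby; enqueue porch → queue [porch]
Visit porch; enqueue gym, kitchen, loft, sauna → queue [gym, kitchen, loft, sauna]
Visit gym; enqueue annex, cellar → queue [kitchen, loft, sauna, annex, cellar]
Visit kitchen; enqueue attic, foyer, vault → queue [loft, sauna, annex, cellar, attic, foyer, vault]
Visit loft; enqueue closet → queue [sauna, annex, cellar, attic, foyer, vault, closet]
Visit sauna → queue [annex, cellar, attic, foyer, vault, closet]
Visit annex → queue [cellar, attic, foyer, vault, closet]
Visit cellar; enqueue lab, pantry → queue [attic, foyer, vault, closet, lab, pantry]
Visit attic; enqueue study, workshop → queue [foyer, vault, closet, lab, pantry, study, workshop]
Visit foyer → queue [vault, closet, lab, pantry, study, workshop]
Visit vault → queue [closet, lab, pantry, study, workshop]
Visit closet; enqueue hall → queue [lab, pantry, study, workshop, hall]
Visit lab → queue [pantry, study, workshop, hall]
Visit pantry → queue [study, workshop, hall]
Visit study → queue [workshop, hall]
Visit workshop → queue [hall]
Visit hall → queue []

Visit order: lobby, porch, gym, kitchen, loft, sauna, annex, cellar, attic, foyer, vault, closet, lab, pantry, study, workshop, hall

study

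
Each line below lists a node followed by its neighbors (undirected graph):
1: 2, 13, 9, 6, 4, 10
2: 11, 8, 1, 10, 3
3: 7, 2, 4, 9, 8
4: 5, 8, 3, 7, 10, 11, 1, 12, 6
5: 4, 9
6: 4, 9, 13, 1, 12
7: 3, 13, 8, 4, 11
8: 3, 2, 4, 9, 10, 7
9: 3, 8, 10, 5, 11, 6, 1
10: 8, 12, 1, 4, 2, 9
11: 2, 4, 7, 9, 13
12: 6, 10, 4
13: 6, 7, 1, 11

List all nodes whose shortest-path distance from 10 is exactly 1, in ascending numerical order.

Level 0: 10
Level 1: 1, 2, 4, 8, 9, 12
Level 2: 3, 5, 6, 7, 11, 13

1, 2, 4, 8, 9, 12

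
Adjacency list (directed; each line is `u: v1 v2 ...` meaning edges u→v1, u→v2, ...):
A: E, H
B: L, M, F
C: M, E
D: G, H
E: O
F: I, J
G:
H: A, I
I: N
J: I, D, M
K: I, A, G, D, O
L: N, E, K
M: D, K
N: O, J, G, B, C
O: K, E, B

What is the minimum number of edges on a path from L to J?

Level 0: L
Level 1: E, K, N
Level 2: A, B, C, D, G, I, J, O
Level 3: F, H, M
J first appears at level 2.

2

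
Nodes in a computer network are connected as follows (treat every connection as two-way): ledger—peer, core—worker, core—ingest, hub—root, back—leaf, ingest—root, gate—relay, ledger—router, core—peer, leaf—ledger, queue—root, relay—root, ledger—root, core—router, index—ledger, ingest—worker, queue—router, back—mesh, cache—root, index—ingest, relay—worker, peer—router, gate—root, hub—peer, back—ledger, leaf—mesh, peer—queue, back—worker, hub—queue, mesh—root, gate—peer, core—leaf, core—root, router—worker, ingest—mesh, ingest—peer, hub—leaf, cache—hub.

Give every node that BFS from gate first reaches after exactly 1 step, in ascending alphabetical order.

peer, relay, root

Level 0: gate
Level 1: peer, relay, root
Level 2: cache, core, hub, ingest, ledger, mesh, queue, router, worker
Level 3: back, index, leaf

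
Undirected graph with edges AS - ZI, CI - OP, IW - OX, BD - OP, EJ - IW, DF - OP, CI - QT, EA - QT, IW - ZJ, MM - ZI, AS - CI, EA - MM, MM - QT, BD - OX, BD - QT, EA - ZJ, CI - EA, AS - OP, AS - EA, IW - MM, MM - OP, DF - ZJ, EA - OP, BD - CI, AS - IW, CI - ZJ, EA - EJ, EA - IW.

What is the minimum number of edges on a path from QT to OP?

2

Level 0: QT
Level 1: BD, CI, EA, MM
Level 2: AS, EJ, IW, OP, OX, ZI, ZJ
Level 3: DF
OP first appears at level 2.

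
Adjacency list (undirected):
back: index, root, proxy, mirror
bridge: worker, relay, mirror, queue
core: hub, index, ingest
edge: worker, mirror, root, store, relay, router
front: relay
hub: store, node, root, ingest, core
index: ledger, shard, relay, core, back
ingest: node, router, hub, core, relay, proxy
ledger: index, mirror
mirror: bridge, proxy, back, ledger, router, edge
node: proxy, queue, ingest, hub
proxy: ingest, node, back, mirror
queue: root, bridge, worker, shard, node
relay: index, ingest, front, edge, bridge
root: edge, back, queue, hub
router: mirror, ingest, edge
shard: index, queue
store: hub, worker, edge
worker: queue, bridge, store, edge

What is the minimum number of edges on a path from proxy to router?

2

Level 0: proxy
Level 1: back, ingest, mirror, node
Level 2: bridge, core, edge, hub, index, ledger, queue, relay, root, router
Level 3: front, shard, store, worker
router first appears at level 2.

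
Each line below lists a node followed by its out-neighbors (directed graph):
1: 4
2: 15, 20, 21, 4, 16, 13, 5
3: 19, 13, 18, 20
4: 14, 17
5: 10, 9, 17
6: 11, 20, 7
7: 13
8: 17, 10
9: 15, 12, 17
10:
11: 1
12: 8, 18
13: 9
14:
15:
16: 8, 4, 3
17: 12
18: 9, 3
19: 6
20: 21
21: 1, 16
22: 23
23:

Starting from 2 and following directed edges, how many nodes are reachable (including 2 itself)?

21

BFS from 2 visits: 2, 21, 20, 16, 15, 13, 5, 4, 1, 8, 3, 9, 17, 10, 14, 19, 18, 12, 6, 11, 7
Reachable nodes: 21 of 23 total.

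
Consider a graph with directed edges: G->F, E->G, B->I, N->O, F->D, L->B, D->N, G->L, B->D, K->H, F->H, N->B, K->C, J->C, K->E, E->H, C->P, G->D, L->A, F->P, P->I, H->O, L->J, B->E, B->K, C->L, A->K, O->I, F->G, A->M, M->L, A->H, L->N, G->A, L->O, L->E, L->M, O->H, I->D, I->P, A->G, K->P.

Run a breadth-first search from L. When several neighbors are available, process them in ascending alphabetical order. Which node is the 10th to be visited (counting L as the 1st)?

H

Visit L; enqueue A, B, E, J, M, N, O → queue [A, B, E, J, M, N, O]
Visit A; enqueue G, H, K → queue [B, E, J, M, N, O, G, H, K]
Visit B; enqueue D, I → queue [E, J, M, N, O, G, H, K, D, I]
Visit E → queue [J, M, N, O, G, H, K, D, I]
Visit J; enqueue C → queue [M, N, O, G, H, K, D, I, C]
Visit M → queue [N, O, G, H, K, D, I, C]
Visit N → queue [O, G, H, K, D, I, C]
Visit O → queue [G, H, K, D, I, C]
Visit G; enqueue F → queue [H, K, D, I, C, F]
Visit H → queue [K, D, I, C, F]
Visit K; enqueue P → queue [D, I, C, F, P]
Visit D → queue [I, C, F, P]
Visit I → queue [C, F, P]
Visit C → queue [F, P]
Visit F → queue [P]
Visit P → queue []

Visit order: L, A, B, E, J, M, N, O, G, H, K, D, I, C, F, P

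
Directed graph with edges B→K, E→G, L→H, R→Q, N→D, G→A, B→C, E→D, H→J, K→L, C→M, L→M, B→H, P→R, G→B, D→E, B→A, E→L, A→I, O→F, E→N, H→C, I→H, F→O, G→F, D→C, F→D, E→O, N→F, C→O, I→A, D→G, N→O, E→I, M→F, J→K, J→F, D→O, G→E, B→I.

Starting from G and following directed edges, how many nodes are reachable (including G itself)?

15

BFS from G visits: G, A, B, E, F, I, C, H, K, D, L, N, O, M, J
Reachable nodes: 15 of 18 total.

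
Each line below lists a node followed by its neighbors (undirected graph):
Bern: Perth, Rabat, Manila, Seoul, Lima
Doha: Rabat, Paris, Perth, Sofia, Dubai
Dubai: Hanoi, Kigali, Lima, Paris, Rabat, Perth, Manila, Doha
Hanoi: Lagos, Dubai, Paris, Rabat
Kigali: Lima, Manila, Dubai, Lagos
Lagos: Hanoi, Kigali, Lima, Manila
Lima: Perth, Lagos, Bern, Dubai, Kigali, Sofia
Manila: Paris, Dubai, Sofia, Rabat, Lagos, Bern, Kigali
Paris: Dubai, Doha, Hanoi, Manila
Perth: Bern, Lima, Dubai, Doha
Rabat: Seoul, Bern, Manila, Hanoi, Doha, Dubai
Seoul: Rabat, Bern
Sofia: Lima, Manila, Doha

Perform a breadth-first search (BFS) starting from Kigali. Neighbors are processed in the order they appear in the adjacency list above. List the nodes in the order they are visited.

Visit Kigali; enqueue Lima, Manila, Dubai, Lagos → queue [Lima, Manila, Dubai, Lagos]
Visit Lima; enqueue Perth, Bern, Sofia → queue [Manila, Dubai, Lagos, Perth, Bern, Sofia]
Visit Manila; enqueue Paris, Rabat → queue [Dubai, Lagos, Perth, Bern, Sofia, Paris, Rabat]
Visit Dubai; enqueue Hanoi, Doha → queue [Lagos, Perth, Bern, Sofia, Paris, Rabat, Hanoi, Doha]
Visit Lagos → queue [Perth, Bern, Sofia, Paris, Rabat, Hanoi, Doha]
Visit Perth → queue [Bern, Sofia, Paris, Rabat, Hanoi, Doha]
Visit Bern; enqueue Seoul → queue [Sofia, Paris, Rabat, Hanoi, Doha, Seoul]
Visit Sofia → queue [Paris, Rabat, Hanoi, Doha, Seoul]
Visit Paris → queue [Rabat, Hanoi, Doha, Seoul]
Visit Rabat → queue [Hanoi, Doha, Seoul]
Visit Hanoi → queue [Doha, Seoul]
Visit Doha → queue [Seoul]
Visit Seoul → queue []

Kigali, Lima, Manila, Dubai, Lagos, Perth, Bern, Sofia, Paris, Rabat, Hanoi, Doha, Seoul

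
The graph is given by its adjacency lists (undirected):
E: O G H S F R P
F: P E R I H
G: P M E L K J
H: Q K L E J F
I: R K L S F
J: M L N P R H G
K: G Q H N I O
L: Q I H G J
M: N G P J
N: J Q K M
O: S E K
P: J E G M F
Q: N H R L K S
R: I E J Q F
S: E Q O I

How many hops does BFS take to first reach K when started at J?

2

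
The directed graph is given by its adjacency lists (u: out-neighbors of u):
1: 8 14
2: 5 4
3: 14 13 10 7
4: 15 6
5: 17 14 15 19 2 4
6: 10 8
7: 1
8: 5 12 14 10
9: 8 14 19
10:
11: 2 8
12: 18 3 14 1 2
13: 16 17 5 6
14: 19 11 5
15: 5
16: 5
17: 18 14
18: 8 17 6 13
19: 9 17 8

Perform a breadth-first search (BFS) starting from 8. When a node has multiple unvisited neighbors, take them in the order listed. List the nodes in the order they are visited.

Visit 8; enqueue 5, 12, 14, 10 → queue [5, 12, 14, 10]
Visit 5; enqueue 17, 15, 19, 2, 4 → queue [12, 14, 10, 17, 15, 19, 2, 4]
Visit 12; enqueue 18, 3, 1 → queue [14, 10, 17, 15, 19, 2, 4, 18, 3, 1]
Visit 14; enqueue 11 → queue [10, 17, 15, 19, 2, 4, 18, 3, 1, 11]
Visit 10 → queue [17, 15, 19, 2, 4, 18, 3, 1, 11]
Visit 17 → queue [15, 19, 2, 4, 18, 3, 1, 11]
Visit 15 → queue [19, 2, 4, 18, 3, 1, 11]
Visit 19; enqueue 9 → queue [2, 4, 18, 3, 1, 11, 9]
Visit 2 → queue [4, 18, 3, 1, 11, 9]
Visit 4; enqueue 6 → queue [18, 3, 1, 11, 9, 6]
Visit 18; enqueue 13 → queue [3, 1, 11, 9, 6, 13]
Visit 3; enqueue 7 → queue [1, 11, 9, 6, 13, 7]
Visit 1 → queue [11, 9, 6, 13, 7]
Visit 11 → queue [9, 6, 13, 7]
Visit 9 → queue [6, 13, 7]
Visit 6 → queue [13, 7]
Visit 13; enqueue 16 → queue [7, 16]
Visit 7 → queue [16]
Visit 16 → queue []

8 5 12 14 10 17 15 19 2 4 18 3 1 11 9 6 13 7 16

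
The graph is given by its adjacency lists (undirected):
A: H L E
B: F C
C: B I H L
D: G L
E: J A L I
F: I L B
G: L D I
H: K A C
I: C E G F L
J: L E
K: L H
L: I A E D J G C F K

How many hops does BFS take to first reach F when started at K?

2

Level 0: K
Level 1: H, L
Level 2: A, C, D, E, F, G, I, J
Level 3: B
F first appears at level 2.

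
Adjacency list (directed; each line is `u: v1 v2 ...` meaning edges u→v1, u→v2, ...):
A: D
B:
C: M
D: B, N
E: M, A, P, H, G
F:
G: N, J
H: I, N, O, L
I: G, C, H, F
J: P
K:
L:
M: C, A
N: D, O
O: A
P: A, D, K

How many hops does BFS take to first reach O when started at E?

Level 0: E
Level 1: A, G, H, M, P
Level 2: C, D, I, J, K, L, N, O
Level 3: B, F
O first appears at level 2.

2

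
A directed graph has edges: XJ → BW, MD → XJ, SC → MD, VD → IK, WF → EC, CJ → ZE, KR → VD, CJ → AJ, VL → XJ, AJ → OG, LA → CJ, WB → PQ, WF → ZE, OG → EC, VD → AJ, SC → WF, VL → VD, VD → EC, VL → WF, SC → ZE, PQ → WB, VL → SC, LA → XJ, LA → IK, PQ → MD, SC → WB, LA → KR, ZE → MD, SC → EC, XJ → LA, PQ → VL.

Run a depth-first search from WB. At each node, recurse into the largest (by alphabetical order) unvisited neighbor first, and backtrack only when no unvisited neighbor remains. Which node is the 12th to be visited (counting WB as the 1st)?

CJ

Visit WB
WB → PQ
PQ → VL
VL → XJ
XJ → LA
LA → KR
KR → VD
VD → IK
VD → EC
VD → AJ
AJ → OG
LA → CJ
CJ → ZE
ZE → MD
XJ → BW
VL → WF
VL → SC

Visit order: WB, PQ, VL, XJ, LA, KR, VD, IK, EC, AJ, OG, CJ, ZE, MD, BW, WF, SC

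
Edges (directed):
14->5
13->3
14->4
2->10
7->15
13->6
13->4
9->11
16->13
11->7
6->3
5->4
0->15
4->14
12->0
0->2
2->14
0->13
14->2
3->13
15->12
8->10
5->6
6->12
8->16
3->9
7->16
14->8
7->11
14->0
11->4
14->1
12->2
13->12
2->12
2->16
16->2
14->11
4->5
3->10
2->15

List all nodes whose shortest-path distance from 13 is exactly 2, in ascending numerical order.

0, 2, 5, 9, 10, 14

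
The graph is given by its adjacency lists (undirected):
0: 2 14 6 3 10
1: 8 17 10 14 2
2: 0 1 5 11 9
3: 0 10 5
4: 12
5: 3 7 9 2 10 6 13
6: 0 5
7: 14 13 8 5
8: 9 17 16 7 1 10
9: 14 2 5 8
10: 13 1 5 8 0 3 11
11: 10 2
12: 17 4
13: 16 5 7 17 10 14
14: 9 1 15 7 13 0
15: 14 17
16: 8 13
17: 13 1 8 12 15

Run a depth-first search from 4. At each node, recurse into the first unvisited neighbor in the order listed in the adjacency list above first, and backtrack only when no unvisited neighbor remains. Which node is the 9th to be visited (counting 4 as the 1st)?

1

Visit 4
4 → 12
12 → 17
17 → 13
13 → 16
16 → 8
8 → 9
9 → 14
14 → 1
1 → 10
10 → 5
5 → 3
3 → 0
0 → 2
2 → 11
0 → 6
5 → 7
14 → 15

Visit order: 4, 12, 17, 13, 16, 8, 9, 14, 1, 10, 5, 3, 0, 2, 11, 6, 7, 15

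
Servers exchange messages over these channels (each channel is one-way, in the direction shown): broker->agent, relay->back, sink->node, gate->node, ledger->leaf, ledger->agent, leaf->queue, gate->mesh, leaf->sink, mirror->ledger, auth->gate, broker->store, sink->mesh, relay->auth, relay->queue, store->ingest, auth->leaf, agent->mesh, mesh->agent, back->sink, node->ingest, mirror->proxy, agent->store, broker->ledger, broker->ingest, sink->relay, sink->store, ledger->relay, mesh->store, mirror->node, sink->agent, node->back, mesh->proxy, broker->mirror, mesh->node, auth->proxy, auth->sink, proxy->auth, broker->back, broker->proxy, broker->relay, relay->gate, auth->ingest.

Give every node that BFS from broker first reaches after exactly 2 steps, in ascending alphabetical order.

auth, gate, leaf, mesh, node, queue, sink

Level 0: broker
Level 1: agent, back, ingest, ledger, mirror, proxy, relay, store
Level 2: auth, gate, leaf, mesh, node, queue, sink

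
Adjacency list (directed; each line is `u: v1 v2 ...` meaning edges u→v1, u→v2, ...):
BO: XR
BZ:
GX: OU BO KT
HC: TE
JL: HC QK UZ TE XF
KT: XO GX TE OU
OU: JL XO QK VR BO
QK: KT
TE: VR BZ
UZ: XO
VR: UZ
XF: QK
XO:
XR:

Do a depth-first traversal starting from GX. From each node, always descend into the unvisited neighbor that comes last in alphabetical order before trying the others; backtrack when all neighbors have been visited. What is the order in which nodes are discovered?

GX OU XO VR UZ QK KT TE BZ JL XF HC BO XR

Visit GX
GX → OU
OU → XO
OU → VR
VR → UZ
OU → QK
QK → KT
KT → TE
TE → BZ
OU → JL
JL → XF
JL → HC
OU → BO
BO → XR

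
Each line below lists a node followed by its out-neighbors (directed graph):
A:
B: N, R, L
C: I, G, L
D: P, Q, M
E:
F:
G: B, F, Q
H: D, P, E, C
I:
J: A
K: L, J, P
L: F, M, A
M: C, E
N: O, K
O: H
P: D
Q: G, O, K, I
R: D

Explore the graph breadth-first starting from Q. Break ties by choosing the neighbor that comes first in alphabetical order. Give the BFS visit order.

Visit Q; enqueue G, I, K, O → queue [G, I, K, O]
Visit G; enqueue B, F → queue [I, K, O, B, F]
Visit I → queue [K, O, B, F]
Visit K; enqueue J, L, P → queue [O, B, F, J, L, P]
Visit O; enqueue H → queue [B, F, J, L, P, H]
Visit B; enqueue N, R → queue [F, J, L, P, H, N, R]
Visit F → queue [J, L, P, H, N, R]
Visit J; enqueue A → queue [L, P, H, N, R, A]
Visit L; enqueue M → queue [P, H, N, R, A, M]
Visit P; enqueue D → queue [H, N, R, A, M, D]
Visit H; enqueue C, E → queue [N, R, A, M, D, C, E]
Visit N → queue [R, A, M, D, C, E]
Visit R → queue [A, M, D, C, E]
Visit A → queue [M, D, C, E]
Visit M → queue [D, C, E]
Visit D → queue [C, E]
Visit C → queue [E]
Visit E → queue []

Q G I K O B F J L P H N R A M D C E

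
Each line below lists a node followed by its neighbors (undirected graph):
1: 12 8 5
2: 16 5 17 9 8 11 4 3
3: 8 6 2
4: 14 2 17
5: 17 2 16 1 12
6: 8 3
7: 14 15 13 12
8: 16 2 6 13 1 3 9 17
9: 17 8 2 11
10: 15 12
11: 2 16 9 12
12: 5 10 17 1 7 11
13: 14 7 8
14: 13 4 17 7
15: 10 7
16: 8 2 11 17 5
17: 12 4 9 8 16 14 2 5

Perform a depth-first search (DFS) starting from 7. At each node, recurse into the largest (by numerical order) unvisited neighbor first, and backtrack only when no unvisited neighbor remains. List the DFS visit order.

Visit 7
7 → 15
15 → 10
10 → 12
12 → 17
17 → 16
16 → 11
11 → 9
9 → 8
8 → 13
13 → 14
14 → 4
4 → 2
2 → 5
5 → 1
2 → 3
3 → 6

7, 15, 10, 12, 17, 16, 11, 9, 8, 13, 14, 4, 2, 5, 1, 3, 6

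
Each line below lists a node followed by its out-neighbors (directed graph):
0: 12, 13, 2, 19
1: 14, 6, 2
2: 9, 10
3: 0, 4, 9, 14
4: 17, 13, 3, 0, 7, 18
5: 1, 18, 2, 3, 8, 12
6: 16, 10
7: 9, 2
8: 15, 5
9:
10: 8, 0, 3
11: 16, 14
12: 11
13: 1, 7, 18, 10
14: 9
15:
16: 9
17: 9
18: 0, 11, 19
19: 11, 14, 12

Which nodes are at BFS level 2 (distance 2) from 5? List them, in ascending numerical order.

0, 4, 6, 9, 10, 11, 14, 15, 19

Level 0: 5
Level 1: 1, 2, 3, 8, 12, 18
Level 2: 0, 4, 6, 9, 10, 11, 14, 15, 19
Level 3: 7, 13, 16, 17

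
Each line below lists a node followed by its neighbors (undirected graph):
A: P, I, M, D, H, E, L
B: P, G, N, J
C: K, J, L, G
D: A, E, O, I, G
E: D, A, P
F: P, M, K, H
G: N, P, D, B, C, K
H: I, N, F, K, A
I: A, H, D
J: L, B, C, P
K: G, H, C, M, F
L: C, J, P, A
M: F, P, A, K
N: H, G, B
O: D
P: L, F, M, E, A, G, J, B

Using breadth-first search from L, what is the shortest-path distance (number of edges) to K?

2

Level 0: L
Level 1: A, C, J, P
Level 2: B, D, E, F, G, H, I, K, M
Level 3: N, O
K first appears at level 2.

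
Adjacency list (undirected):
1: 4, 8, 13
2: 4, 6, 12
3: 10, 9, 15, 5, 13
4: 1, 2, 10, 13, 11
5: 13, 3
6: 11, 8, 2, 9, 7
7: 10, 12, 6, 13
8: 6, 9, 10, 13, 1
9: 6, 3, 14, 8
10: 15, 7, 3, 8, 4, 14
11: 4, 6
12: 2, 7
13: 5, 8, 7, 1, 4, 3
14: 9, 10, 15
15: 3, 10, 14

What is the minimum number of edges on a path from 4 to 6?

Level 0: 4
Level 1: 1, 2, 10, 11, 13
Level 2: 3, 5, 6, 7, 8, 12, 14, 15
Level 3: 9
6 first appears at level 2.

2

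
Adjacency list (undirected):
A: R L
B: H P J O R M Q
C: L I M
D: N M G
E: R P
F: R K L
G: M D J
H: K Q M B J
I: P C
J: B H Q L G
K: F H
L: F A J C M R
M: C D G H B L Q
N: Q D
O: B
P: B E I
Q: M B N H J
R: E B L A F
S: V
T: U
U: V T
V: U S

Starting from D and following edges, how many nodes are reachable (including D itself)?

18

BFS from D visits: D, N, M, G, Q, L, H, C, B, J, R, F, A, K, I, P, O, E
Reachable nodes: 18 of 22 total.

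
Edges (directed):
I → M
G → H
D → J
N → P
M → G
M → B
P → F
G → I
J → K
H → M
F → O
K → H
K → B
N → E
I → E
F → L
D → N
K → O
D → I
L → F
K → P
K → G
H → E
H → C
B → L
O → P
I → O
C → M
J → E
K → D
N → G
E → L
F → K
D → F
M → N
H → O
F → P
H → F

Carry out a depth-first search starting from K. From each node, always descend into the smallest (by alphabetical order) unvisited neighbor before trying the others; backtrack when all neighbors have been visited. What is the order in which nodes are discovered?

Visit K
K → B
B → L
L → F
F → O
O → P
K → D
D → I
I → E
I → M
M → G
G → H
H → C
M → N
D → J

K, B, L, F, O, P, D, I, E, M, G, H, C, N, J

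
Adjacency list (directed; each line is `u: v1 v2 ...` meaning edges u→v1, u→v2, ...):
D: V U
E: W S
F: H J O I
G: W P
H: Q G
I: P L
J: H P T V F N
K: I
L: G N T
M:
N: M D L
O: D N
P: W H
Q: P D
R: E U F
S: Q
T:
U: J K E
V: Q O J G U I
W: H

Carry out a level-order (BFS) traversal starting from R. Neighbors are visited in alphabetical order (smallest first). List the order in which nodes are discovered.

R, E, F, U, S, W, H, I, J, O, K, Q, G, L, P, N, T, V, D, M

Visit R; enqueue E, F, U → queue [E, F, U]
Visit E; enqueue S, W → queue [F, U, S, W]
Visit F; enqueue H, I, J, O → queue [U, S, W, H, I, J, O]
Visit U; enqueue K → queue [S, W, H, I, J, O, K]
Visit S; enqueue Q → queue [W, H, I, J, O, K, Q]
Visit W → queue [H, I, J, O, K, Q]
Visit H; enqueue G → queue [I, J, O, K, Q, G]
Visit I; enqueue L, P → queue [J, O, K, Q, G, L, P]
Visit J; enqueue N, T, V → queue [O, K, Q, G, L, P, N, T, V]
Visit O; enqueue D → queue [K, Q, G, L, P, N, T, V, D]
Visit K → queue [Q, G, L, P, N, T, V, D]
Visit Q → queue [G, L, P, N, T, V, D]
Visit G → queue [L, P, N, T, V, D]
Visit L → queue [P, N, T, V, D]
Visit P → queue [N, T, V, D]
Visit N; enqueue M → queue [T, V, D, M]
Visit T → queue [V, D, M]
Visit V → queue [D, M]
Visit D → queue [M]
Visit M → queue []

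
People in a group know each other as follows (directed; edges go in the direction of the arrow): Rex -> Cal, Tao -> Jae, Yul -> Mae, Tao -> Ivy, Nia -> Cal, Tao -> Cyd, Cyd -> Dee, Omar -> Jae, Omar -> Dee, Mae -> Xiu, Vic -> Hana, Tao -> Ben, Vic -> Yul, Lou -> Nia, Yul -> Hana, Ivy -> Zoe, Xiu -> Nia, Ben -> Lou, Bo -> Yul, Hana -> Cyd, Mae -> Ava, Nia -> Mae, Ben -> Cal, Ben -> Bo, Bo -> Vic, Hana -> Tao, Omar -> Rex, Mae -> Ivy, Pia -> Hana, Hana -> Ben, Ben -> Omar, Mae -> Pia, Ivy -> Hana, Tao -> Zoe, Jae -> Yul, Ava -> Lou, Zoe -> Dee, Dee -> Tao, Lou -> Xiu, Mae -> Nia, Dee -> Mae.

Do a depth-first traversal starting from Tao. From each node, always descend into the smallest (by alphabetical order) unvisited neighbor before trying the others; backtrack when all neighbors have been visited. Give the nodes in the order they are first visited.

Tao -> Ben -> Bo -> Vic -> Hana -> Cyd -> Dee -> Mae -> Ava -> Lou -> Nia -> Cal -> Xiu -> Ivy -> Zoe -> Pia -> Yul -> Omar -> Jae -> Rex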